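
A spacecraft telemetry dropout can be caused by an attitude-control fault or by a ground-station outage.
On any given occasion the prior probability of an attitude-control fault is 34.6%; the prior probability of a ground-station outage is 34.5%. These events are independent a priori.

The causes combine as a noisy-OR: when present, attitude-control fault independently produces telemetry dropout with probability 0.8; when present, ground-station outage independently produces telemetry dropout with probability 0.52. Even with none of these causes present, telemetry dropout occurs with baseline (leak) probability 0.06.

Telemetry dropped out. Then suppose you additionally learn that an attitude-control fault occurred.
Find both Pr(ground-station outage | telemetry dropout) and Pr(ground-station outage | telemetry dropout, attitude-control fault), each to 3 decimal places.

Under noisy-OR, P(telemetry dropout | causes) = 1 − (1−0.06)·∏(1−qᵢ) over the active causes.
P(telemetry dropout) = 0.06*0.654*0.655 + 0.5488*0.654*0.345 + 0.812*0.346*0.655 + 0.90976*0.346*0.345 = 0.025702 + 0.123826 + 0.184024 + 0.108598 = 0.442150
Restricting to configurations with ground-station outage present: 0.123826 + 0.108598 = 0.232424.
So P(ground-station outage | telemetry dropout) = 0.232424/0.442150 ≈ 0.526.

With the extra evidence:
P(telemetry dropout | attitude-control fault) = 0.812×0.655 + 0.90976×0.345 = 0.531860 + 0.313867 = 0.845727
Restricting to configurations with ground-station outage present: 0.90976×0.345 = 0.313867.
So P(ground-station outage | telemetry dropout, attitude-control fault) = 0.313867/0.845727 ≈ 0.371.
— attitude-control fault explains away the evidence for ground-station outage.

Pr(ground-station outage | telemetry dropout) ≈ 0.526; Pr(ground-station outage | telemetry dropout, attitude-control fault) ≈ 0.371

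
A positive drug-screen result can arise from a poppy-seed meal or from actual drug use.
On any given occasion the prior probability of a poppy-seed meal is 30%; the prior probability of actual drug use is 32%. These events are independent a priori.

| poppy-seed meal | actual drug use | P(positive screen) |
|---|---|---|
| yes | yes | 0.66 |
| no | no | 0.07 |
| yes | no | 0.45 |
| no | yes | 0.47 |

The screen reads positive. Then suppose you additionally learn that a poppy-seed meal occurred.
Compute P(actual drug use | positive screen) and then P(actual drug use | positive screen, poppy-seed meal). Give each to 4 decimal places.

Enumerate the 4 (poppy-seed meal, actual drug use) configurations and weight by the priors:
  P(positive screen) = 0.07×0.7×0.68 + 0.47×0.7×0.32 + 0.45×0.3×0.68 + 0.66×0.3×0.32
        = 0.033320 + 0.105280 + 0.091800 + 0.063360 = 0.293760
Configurations with actual drug use contribute 0.168640, so
  P(actual drug use | positive screen) = 0.168640 / 0.293760 ≈ 0.5741

With the extra evidence:
P(positive screen | poppy-seed meal) = 0.45·0.68 + 0.66·0.32 = 0.306000 + 0.211200 = 0.517200
Restricting to configurations with actual drug use present: 0.66·0.32 = 0.211200.
P(actual drug use | positive screen, poppy-seed meal) = 0.211200 / 0.517200 ≈ 0.4084

P(actual drug use | positive screen) ≈ 0.5741; P(actual drug use | positive screen, poppy-seed meal) ≈ 0.4084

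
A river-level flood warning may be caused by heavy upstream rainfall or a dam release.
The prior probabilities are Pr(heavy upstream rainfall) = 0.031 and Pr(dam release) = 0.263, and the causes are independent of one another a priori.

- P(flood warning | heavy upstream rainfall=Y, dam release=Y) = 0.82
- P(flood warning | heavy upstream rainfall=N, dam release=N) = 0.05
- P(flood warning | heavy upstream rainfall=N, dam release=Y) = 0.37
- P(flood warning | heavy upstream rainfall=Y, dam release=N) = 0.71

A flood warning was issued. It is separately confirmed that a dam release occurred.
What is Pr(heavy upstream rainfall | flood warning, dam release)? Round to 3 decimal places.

Pr(heavy upstream rainfall | flood warning, dam release) ≈ 0.066

Sum P(flood warning|·) weighted by the priors over both values of heavy upstream rainfall:
  P(flood warning | dam release) = 0.37×0.969 + 0.82×0.031
        = 0.358530 + 0.025420 = 0.383950
The terms with heavy upstream rainfall present sum to 0.025420, so
  P(heavy upstream rainfall | flood warning, dam release) = 0.025420 / 0.383950 ≈ 0.066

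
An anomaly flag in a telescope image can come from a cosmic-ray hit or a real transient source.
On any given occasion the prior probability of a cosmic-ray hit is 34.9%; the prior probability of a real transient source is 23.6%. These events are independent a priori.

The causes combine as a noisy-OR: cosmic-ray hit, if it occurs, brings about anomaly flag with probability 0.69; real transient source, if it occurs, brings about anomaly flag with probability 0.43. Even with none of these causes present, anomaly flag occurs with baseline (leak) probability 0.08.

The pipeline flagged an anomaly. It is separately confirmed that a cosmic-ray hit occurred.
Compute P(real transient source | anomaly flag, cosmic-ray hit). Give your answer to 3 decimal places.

Under noisy-OR, P(anomaly flag | causes) = 1 − (1−0.08)·∏(1−qᵢ) over the active causes.
Enumerate both values of real transient source and weight by the priors:
  P(anomaly flag | cosmic-ray hit) = 0.7148·0.764 + 0.837436·0.236
        = 0.546107 + 0.197635 = 0.743742
The terms with real transient source present sum to 0.197635, so
  P(real transient source | anomaly flag, cosmic-ray hit) = 0.197635 / 0.743742 ≈ 0.266

P(real transient source | anomaly flag, cosmic-ray hit) ≈ 0.266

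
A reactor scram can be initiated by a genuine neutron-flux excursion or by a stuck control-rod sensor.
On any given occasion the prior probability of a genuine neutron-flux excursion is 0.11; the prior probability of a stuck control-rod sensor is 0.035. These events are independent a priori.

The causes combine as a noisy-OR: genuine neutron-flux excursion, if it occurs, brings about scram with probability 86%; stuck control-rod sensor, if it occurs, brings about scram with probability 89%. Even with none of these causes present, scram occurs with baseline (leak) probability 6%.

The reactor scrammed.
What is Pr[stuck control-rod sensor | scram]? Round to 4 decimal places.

Pr[stuck control-rod sensor | scram] ≈ 0.1808

Under noisy-OR, P(scram | causes) = 1 − (1−0.06)·∏(1−qᵢ) over the active causes.
Enumerate the 4 (genuine neutron-flux excursion, stuck control-rod sensor) configurations and weight by the priors:
  P(scram) = 0.06·0.89·0.965 + 0.8966·0.89·0.035 + 0.8684·0.11·0.965 + 0.985524·0.11·0.035
        = 0.051531 + 0.027929 + 0.092181 + 0.003794 = 0.175435
Configurations with stuck control-rod sensor contribute 0.031723, so
  P(stuck control-rod sensor | scram) = 0.031723 / 0.175435 ≈ 0.1808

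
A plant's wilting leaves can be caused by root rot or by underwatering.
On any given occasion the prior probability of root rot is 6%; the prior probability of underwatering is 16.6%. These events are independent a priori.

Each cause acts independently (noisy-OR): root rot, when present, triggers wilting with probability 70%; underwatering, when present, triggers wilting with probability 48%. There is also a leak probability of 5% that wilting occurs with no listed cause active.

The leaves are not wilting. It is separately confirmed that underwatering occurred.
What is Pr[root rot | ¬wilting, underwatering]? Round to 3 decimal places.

Pr[root rot | ¬wilting, underwatering] ≈ 0.019

Under noisy-OR, P(wilting | causes) = 1 − (1−0.05)·∏(1−qᵢ) over the active causes.
Enumerate both values of root rot and weight by the priors:
  P(¬wilting | underwatering) = 0.494*0.94 + 0.1482*0.06
        = 0.464360 + 0.008892 = 0.473252
Configurations with root rot contribute 0.008892, so
  P(root rot | ¬wilting, underwatering) = 0.008892 / 0.473252 ≈ 0.019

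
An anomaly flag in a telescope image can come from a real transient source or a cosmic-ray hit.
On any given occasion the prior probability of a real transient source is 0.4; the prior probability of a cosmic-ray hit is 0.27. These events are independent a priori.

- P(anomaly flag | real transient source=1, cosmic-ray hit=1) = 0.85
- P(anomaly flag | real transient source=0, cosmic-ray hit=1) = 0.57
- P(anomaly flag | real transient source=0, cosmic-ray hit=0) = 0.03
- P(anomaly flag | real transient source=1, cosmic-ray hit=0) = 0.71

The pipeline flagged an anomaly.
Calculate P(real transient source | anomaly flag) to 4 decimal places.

P(real transient source | anomaly flag) ≈ 0.7393

P(anomaly flag) = 0.03×0.6×0.73 + 0.57×0.6×0.27 + 0.71×0.4×0.73 + 0.85×0.4×0.27 = 0.013140 + 0.092340 + 0.207320 + 0.091800 = 0.404600
Restricting to configurations with real transient source present: 0.207320 + 0.091800 = 0.299120.
Hence the posterior is 0.299120/0.404600 ≈ 0.7393.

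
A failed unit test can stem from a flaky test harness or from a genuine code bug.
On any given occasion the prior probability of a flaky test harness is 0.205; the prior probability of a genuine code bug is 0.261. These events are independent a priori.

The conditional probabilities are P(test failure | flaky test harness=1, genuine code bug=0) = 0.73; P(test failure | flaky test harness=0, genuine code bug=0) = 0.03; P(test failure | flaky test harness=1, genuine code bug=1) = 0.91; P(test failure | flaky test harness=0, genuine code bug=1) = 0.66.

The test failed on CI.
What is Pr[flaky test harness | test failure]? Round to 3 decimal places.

Enumerate the 4 (flaky test harness, genuine code bug) configurations and weight by the priors:
  P(test failure) = 0.03*0.795*0.739 + 0.66*0.795*0.261 + 0.73*0.205*0.739 + 0.91*0.205*0.261
        = 0.017625 + 0.136947 + 0.110591 + 0.048690 = 0.313853
Keeping only the flaky test harness-present terms gives 0.159281, so
  P(flaky test harness | test failure) = 0.159281 / 0.313853 ≈ 0.508

Pr[flaky test harness | test failure] ≈ 0.508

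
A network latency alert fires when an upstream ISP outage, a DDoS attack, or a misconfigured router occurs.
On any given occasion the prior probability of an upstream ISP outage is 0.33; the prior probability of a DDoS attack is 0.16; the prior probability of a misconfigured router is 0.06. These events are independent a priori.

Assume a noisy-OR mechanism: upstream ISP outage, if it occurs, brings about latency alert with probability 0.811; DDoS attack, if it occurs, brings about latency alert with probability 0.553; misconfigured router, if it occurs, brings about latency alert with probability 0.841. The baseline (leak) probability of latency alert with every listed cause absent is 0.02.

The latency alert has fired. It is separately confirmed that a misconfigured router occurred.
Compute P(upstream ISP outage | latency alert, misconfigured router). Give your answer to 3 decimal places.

Under noisy-OR, P(latency alert | causes) = 1 − (1−0.02)·∏(1−qᵢ) over the active causes.
P(latency alert | misconfigured router) = 0.84418·0.67·0.84 + 0.930348·0.67·0.16 + 0.97055·0.33·0.84 + 0.986836·0.33·0.16 = 0.475105 + 0.099733 + 0.269036 + 0.052105 = 0.895979
The upstream ISP outage-present share is 0.269036 + 0.052105 = 0.321141.
So P(upstream ISP outage | latency alert, misconfigured router) = 0.321141/0.895979 ≈ 0.358.

P(upstream ISP outage | latency alert, misconfigured router) ≈ 0.358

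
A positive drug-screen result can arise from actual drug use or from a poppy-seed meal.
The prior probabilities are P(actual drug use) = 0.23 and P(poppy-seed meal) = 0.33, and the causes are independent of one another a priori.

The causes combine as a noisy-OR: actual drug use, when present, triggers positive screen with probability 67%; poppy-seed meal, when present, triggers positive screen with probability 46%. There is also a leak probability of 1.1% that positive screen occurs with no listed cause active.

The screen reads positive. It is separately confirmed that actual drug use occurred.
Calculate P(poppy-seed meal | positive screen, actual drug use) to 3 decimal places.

P(poppy-seed meal | positive screen, actual drug use) ≈ 0.376

Under noisy-OR, P(positive screen | causes) = 1 − (1−0.011)·∏(1−qᵢ) over the active causes.
Enumerate both values of poppy-seed meal and weight by the priors:
  P(positive screen | actual drug use) = 0.67363*0.67 + 0.82376*0.33
        = 0.451332 + 0.271841 = 0.723173
Keeping only the poppy-seed meal-present terms gives 0.271841, so
  P(poppy-seed meal | positive screen, actual drug use) = 0.271841 / 0.723173 ≈ 0.376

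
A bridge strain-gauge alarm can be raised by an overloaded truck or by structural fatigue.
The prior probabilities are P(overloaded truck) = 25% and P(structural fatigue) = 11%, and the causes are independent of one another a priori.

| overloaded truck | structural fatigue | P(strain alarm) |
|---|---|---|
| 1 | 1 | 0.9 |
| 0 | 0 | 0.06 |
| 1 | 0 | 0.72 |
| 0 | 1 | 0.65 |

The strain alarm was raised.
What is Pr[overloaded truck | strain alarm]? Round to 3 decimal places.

Pr[overloaded truck | strain alarm] ≈ 0.664

Enumerate the 4 (overloaded truck, structural fatigue) configurations and weight by the priors:
  P(strain alarm) = 0.06×0.75×0.89 + 0.65×0.75×0.11 + 0.72×0.25×0.89 + 0.9×0.25×0.11
        = 0.040050 + 0.053625 + 0.160200 + 0.024750 = 0.278625
Configurations with overloaded truck contribute 0.184950, so
  P(overloaded truck | strain alarm) = 0.184950 / 0.278625 ≈ 0.664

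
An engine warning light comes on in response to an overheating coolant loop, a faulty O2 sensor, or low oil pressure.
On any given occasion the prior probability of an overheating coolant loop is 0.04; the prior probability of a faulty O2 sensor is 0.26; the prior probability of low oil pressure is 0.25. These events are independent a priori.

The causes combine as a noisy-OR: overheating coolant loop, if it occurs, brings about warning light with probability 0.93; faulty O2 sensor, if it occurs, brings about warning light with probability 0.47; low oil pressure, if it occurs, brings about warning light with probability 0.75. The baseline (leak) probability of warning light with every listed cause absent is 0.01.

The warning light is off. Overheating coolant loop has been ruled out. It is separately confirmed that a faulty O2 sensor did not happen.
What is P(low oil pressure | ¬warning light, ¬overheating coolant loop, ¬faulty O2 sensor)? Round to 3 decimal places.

Under noisy-OR, P(warning light | causes) = 1 − (1−0.01)·∏(1−qᵢ) over the active causes.
Weight on low oil pressure=true, given the evidence: 0.2475×0.25 = 0.061875
The normalizing constant is 0.99×0.75 + 0.2475×0.25 = 0.804375
P(low oil pressure | ¬warning light, ¬overheating coolant loop, ¬faulty O2 sensor) = 0.061875/0.804375 ≈ 0.077

P(low oil pressure | ¬warning light, ¬overheating coolant loop, ¬faulty O2 sensor) ≈ 0.077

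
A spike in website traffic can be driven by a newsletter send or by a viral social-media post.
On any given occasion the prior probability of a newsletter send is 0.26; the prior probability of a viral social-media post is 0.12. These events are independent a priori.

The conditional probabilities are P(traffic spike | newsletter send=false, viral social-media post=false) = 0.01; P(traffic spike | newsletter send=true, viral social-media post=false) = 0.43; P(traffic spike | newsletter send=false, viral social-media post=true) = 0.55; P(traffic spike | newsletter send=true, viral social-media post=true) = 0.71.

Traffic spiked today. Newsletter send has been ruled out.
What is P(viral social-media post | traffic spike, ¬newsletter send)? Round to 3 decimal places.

P(traffic spike | ¬newsletter send) = 0.01·0.88 + 0.55·0.12 = 0.008800 + 0.066000 = 0.074800
Of this, 0.066000 comes from 0.55·0.12 (the viral social-media post=true cases).
So P(viral social-media post | traffic spike, ¬newsletter send) = 0.066000/0.074800 ≈ 0.882.

P(viral social-media post | traffic spike, ¬newsletter send) ≈ 0.882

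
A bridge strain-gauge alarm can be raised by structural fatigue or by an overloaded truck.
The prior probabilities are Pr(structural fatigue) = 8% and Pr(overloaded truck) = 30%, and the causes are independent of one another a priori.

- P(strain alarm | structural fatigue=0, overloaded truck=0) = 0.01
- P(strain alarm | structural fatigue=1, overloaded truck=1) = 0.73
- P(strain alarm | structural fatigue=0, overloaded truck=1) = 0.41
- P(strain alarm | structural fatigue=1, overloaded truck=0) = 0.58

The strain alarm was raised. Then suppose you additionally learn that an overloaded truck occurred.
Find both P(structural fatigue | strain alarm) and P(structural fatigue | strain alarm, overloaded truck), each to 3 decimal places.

P(structural fatigue | strain alarm) ≈ 0.295; P(structural fatigue | strain alarm, overloaded truck) ≈ 0.134

Weight on structural fatigue=true, given the evidence: 0.032480 + 0.017520 = 0.050000
The normalizing constant is 0.01*0.92*0.7 + 0.41*0.92*0.3 + 0.58*0.08*0.7 + 0.73*0.08*0.3 = 0.169600
P(structural fatigue | strain alarm) = 0.050000/0.169600 ≈ 0.295

Now condition on the additional information:
Enumerate both values of structural fatigue and weight by the priors:
  P(strain alarm | overloaded truck) = 0.41*0.92 + 0.73*0.08
        = 0.377200 + 0.058400 = 0.435600
Configurations with structural fatigue contribute 0.058400, so
  P(structural fatigue | strain alarm, overloaded truck) = 0.058400 / 0.435600 ≈ 0.134
Conditioning on overloaded truck lowers the posterior on structural fatigue: the classic explaining-away effect in a common-effect structure.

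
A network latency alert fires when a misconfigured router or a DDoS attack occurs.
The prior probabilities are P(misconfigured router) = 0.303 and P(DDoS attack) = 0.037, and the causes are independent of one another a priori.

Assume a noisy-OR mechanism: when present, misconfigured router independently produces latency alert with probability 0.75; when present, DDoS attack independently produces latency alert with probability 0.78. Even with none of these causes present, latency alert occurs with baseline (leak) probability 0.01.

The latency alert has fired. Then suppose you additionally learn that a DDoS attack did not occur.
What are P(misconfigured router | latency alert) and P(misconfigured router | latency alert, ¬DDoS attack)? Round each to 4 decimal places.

P(misconfigured router | latency alert) ≈ 0.8954; P(misconfigured router | latency alert, ¬DDoS attack) ≈ 0.9703

Under noisy-OR, P(latency alert | causes) = 1 − (1−0.01)·∏(1−qᵢ) over the active causes.
P(latency alert) = 0.01*0.697*0.963 + 0.7822*0.697*0.037 + 0.7525*0.303*0.963 + 0.94555*0.303*0.037 = 0.006712 + 0.020172 + 0.219571 + 0.010601 = 0.257056
The misconfigured router-present share is 0.219571 + 0.010601 = 0.230172.
P(misconfigured router | latency alert) = 0.230172 / 0.257056 ≈ 0.8954

With the extra evidence:
For the numerator, keep only misconfigured router=true terms: 0.7525·0.303 = 0.228007
Denominator P(latency alert | ¬DDoS attack): 0.01·0.697 + 0.7525·0.303 = 0.234977
P(misconfigured router | latency alert, ¬DDoS attack) = 0.228007/0.234977 ≈ 0.9703
Ruling out DDoS attack raises the posterior on misconfigured router — the flip side of explaining away.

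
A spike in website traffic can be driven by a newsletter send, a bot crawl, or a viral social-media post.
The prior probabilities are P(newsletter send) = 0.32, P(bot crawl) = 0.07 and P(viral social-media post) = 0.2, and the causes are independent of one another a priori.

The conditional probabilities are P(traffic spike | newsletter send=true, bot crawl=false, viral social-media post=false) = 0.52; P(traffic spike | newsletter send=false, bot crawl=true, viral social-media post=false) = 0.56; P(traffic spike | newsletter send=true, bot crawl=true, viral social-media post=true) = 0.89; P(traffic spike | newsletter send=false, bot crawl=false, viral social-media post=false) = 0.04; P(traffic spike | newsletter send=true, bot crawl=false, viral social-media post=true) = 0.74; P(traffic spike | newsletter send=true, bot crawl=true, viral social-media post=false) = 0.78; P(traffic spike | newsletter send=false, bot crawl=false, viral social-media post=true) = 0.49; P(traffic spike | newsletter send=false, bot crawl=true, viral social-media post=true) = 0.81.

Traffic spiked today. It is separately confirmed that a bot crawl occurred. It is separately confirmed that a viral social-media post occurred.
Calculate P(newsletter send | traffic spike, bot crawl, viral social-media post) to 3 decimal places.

P(newsletter send | traffic spike, bot crawl, viral social-media post) ≈ 0.341

Numerator (weight on configurations with newsletter send): 0.89*0.32 = 0.284800
Normalizer over all consistent configurations: 0.81*0.68 + 0.89*0.32 = 0.835600
Posterior = 0.284800 / 0.835600 ≈ 0.341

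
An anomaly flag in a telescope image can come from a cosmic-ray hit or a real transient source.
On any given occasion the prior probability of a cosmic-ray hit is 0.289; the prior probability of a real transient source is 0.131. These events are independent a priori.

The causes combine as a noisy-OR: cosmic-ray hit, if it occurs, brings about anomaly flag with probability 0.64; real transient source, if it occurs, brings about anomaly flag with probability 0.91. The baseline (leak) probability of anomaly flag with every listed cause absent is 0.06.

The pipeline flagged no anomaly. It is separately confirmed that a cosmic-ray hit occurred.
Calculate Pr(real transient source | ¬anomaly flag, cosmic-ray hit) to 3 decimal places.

Under noisy-OR, P(anomaly flag | causes) = 1 − (1−0.06)·∏(1−qᵢ) over the active causes.
By total probability over both values of real transient source:
  P(¬anomaly flag | cosmic-ray hit) = 0.3384×0.869 + 0.030456×0.131
        = 0.294070 + 0.003990 = 0.298060
Keeping only the real transient source-present terms gives 0.003990, so
  P(real transient source | ¬anomaly flag, cosmic-ray hit) = 0.003990 / 0.298060 ≈ 0.013

Pr(real transient source | ¬anomaly flag, cosmic-ray hit) ≈ 0.013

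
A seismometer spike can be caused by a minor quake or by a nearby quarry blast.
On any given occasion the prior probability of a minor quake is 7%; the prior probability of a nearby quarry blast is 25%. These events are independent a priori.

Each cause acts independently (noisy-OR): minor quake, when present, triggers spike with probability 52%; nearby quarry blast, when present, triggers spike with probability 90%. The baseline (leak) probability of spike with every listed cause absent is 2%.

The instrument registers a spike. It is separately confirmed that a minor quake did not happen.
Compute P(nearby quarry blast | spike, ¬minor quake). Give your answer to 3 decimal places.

P(nearby quarry blast | spike, ¬minor quake) ≈ 0.938

Under noisy-OR, P(spike | causes) = 1 − (1−0.02)·∏(1−qᵢ) over the active causes.
P(spike | ¬minor quake) = 0.02·0.75 + 0.902·0.25 = 0.015000 + 0.225500 = 0.240500
The nearby quarry blast-present share is 0.902·0.25 = 0.225500.
P(nearby quarry blast | spike, ¬minor quake) = 0.225500 / 0.240500 ≈ 0.938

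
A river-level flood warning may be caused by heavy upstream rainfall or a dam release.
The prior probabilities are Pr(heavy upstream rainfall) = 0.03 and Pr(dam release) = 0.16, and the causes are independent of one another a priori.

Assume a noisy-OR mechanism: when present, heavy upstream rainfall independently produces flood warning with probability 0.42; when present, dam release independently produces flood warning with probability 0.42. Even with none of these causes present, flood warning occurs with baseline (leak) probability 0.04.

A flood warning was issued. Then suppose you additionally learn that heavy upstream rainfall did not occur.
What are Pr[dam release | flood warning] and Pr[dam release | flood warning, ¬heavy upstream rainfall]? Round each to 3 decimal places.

Pr[dam release | flood warning] ≈ 0.622; Pr[dam release | flood warning, ¬heavy upstream rainfall] ≈ 0.679

Under noisy-OR, P(flood warning | causes) = 1 − (1−0.04)·∏(1−qᵢ) over the active causes.
P(flood warning) = 0.04×0.97×0.84 + 0.4432×0.97×0.16 + 0.4432×0.03×0.84 + 0.677056×0.03×0.16 = 0.032592 + 0.068785 + 0.011169 + 0.003250 = 0.115796
Restricting to configurations with dam release present: 0.068785 + 0.003250 = 0.072035.
P(dam release | flood warning) = 0.072035 / 0.115796 ≈ 0.622

With the extra evidence:
For the numerator, keep only dam release=true terms: 0.4432*0.16 = 0.070912
Normalizer over all consistent configurations: 0.04*0.84 + 0.4432*0.16 = 0.104512
P(dam release | flood warning, ¬heavy upstream rainfall) = 0.070912/0.104512 ≈ 0.679
With heavy upstream rainfall excluded, dam release must carry more of the explanatory weight for the flood warning.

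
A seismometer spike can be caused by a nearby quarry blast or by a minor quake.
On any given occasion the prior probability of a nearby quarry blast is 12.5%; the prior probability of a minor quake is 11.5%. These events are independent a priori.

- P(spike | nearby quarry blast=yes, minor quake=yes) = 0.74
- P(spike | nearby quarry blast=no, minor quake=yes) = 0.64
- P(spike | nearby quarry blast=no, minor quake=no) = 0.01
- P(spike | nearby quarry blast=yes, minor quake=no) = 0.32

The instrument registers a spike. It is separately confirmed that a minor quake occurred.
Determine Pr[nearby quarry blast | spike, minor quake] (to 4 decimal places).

Sum P(spike|·) weighted by the priors over both values of nearby quarry blast:
  P(spike | minor quake) = 0.64*0.875 + 0.74*0.125
        = 0.560000 + 0.092500 = 0.652500
Keeping only the nearby quarry blast-present terms gives 0.092500, so
  P(nearby quarry blast | spike, minor quake) = 0.092500 / 0.652500 ≈ 0.1418

Pr[nearby quarry blast | spike, minor quake] ≈ 0.1418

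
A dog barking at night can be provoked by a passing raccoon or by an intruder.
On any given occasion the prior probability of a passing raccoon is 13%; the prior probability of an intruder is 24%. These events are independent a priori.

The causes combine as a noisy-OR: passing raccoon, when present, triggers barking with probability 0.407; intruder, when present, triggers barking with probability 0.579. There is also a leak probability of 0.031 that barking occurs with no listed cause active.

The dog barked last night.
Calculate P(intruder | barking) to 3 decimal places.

P(intruder | barking) ≈ 0.702

Under noisy-OR, P(barking | causes) = 1 − (1−0.031)·∏(1−qᵢ) over the active causes.
For the numerator, keep only intruder=true terms: 0.123620 + 0.023652 = 0.147272
Denominator P(barking): 0.031*0.87*0.76 + 0.592051*0.87*0.24 + 0.425383*0.13*0.76 + 0.758086*0.13*0.24 = 0.209797
Posterior = 0.147272 / 0.209797 ≈ 0.702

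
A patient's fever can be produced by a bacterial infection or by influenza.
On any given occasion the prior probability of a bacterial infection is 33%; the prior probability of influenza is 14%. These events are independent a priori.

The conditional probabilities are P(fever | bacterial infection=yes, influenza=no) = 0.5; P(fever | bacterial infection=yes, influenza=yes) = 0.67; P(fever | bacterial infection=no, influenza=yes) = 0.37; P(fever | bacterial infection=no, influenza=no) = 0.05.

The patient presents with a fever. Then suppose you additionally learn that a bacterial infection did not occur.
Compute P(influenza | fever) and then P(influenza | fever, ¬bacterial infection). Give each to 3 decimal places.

P(influenza | fever) ≈ 0.278; P(influenza | fever, ¬bacterial infection) ≈ 0.546

Weight on influenza=true, given the evidence: 0.034706 + 0.030954 = 0.065660
Denominator P(fever): 0.05·0.67·0.86 + 0.37·0.67·0.14 + 0.5·0.33·0.86 + 0.67·0.33·0.14 = 0.236370
P(influenza | fever) = 0.065660/0.236370 ≈ 0.278

Now condition on the additional information:
Numerator (weight on configurations with influenza): 0.37·0.14 = 0.051800
Normalizer over all consistent configurations: 0.05·0.86 + 0.37·0.14 = 0.094800
P(influenza | fever, ¬bacterial infection) = 0.051800/0.094800 ≈ 0.546
Ruling out bacterial infection raises the posterior on influenza — the flip side of explaining away.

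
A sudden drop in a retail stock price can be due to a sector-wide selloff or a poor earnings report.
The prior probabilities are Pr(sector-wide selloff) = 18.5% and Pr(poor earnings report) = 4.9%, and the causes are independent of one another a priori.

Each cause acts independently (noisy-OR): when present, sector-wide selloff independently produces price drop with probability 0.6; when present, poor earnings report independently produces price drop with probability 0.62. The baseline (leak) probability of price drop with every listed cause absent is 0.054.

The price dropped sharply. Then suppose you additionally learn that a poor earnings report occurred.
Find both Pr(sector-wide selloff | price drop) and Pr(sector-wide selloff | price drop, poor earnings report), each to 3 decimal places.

Pr(sector-wide selloff | price drop) ≈ 0.635; Pr(sector-wide selloff | price drop, poor earnings report) ≈ 0.233

Under noisy-OR, P(price drop | causes) = 1 − (1−0.054)·∏(1−qᵢ) over the active causes.
P(price drop) = 0.054·0.815·0.951 + 0.64052·0.815·0.049 + 0.6216·0.185·0.951 + 0.856208·0.185·0.049 = 0.041854 + 0.025579 + 0.109361 + 0.007762 = 0.184556
Restricting to configurations with sector-wide selloff present: 0.109361 + 0.007762 = 0.117123.
So P(sector-wide selloff | price drop) = 0.117123/0.184556 ≈ 0.635.

With the extra evidence:
P(price drop | poor earnings report) = 0.64052·0.815 + 0.856208·0.185 = 0.522024 + 0.158398 = 0.680422
Of this, 0.158398 comes from 0.856208·0.185 (the sector-wide selloff=true cases).
P(sector-wide selloff | price drop, poor earnings report) = 0.158398 / 0.680422 ≈ 0.233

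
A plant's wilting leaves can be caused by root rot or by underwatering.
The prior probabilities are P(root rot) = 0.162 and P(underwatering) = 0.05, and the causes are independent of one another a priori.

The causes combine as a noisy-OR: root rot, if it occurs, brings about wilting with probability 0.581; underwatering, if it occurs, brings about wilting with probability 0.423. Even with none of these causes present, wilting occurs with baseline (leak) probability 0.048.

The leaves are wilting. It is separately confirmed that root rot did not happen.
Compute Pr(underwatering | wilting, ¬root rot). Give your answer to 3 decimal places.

Under noisy-OR, P(wilting | causes) = 1 − (1−0.048)·∏(1−qᵢ) over the active causes.
Weight on underwatering=true, given the evidence: 0.450696×0.05 = 0.022535
Denominator P(wilting | ¬root rot): 0.048×0.95 + 0.450696×0.05 = 0.068135
P(underwatering | wilting, ¬root rot) = 0.022535/0.068135 ≈ 0.331

Pr(underwatering | wilting, ¬root rot) ≈ 0.331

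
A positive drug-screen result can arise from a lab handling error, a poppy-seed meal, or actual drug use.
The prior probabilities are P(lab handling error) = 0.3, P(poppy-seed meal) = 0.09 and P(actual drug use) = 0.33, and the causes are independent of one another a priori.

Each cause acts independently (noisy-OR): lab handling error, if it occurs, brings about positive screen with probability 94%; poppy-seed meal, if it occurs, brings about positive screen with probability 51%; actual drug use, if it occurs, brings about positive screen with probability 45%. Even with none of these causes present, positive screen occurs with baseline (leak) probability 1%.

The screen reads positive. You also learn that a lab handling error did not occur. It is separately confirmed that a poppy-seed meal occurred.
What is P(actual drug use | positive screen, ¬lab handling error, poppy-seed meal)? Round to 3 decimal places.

Under noisy-OR, P(positive screen | causes) = 1 − (1−0.01)·∏(1−qᵢ) over the active causes.
P(positive screen | ¬lab handling error, poppy-seed meal) = 0.5149×0.67 + 0.733195×0.33 = 0.344983 + 0.241954 = 0.586937
Restricting to configurations with actual drug use present: 0.733195×0.33 = 0.241954.
P(actual drug use | positive screen, ¬lab handling error, poppy-seed meal) = 0.241954 / 0.586937 ≈ 0.412

P(actual drug use | positive screen, ¬lab handling error, poppy-seed meal) ≈ 0.412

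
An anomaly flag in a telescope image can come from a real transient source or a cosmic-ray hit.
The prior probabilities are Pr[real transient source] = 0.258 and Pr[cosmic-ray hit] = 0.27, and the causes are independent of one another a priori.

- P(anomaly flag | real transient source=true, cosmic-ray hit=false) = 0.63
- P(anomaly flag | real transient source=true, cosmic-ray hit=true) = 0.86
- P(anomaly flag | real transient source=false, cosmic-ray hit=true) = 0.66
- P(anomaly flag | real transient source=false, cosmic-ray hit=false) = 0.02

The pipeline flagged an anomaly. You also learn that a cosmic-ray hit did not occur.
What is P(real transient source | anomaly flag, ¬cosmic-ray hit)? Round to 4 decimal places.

P(real transient source | anomaly flag, ¬cosmic-ray hit) ≈ 0.9163

Sum P(anomaly flag|·) weighted by the priors over both values of real transient source:
  P(anomaly flag | ¬cosmic-ray hit) = 0.02*0.742 + 0.63*0.258
        = 0.014840 + 0.162540 = 0.177380
The terms with real transient source present sum to 0.162540, so
  P(real transient source | anomaly flag, ¬cosmic-ray hit) = 0.162540 / 0.177380 ≈ 0.9163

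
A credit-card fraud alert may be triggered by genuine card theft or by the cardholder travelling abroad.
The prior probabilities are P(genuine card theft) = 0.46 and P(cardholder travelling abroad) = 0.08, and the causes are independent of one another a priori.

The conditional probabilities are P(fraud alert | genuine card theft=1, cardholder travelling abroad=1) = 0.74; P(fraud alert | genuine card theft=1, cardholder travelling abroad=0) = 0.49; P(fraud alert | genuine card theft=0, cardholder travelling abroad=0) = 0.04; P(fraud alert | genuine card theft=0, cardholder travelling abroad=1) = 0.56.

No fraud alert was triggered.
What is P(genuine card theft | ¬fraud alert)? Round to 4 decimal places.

For the numerator, keep only genuine card theft=true terms: 0.215832 + 0.009568 = 0.225400
Denominator P(¬fraud alert): 0.96·0.54·0.92 + 0.44·0.54·0.08 + 0.51·0.46·0.92 + 0.26·0.46·0.08 = 0.721336
P(genuine card theft | ¬fraud alert) = 0.225400/0.721336 ≈ 0.3125

P(genuine card theft | ¬fraud alert) ≈ 0.3125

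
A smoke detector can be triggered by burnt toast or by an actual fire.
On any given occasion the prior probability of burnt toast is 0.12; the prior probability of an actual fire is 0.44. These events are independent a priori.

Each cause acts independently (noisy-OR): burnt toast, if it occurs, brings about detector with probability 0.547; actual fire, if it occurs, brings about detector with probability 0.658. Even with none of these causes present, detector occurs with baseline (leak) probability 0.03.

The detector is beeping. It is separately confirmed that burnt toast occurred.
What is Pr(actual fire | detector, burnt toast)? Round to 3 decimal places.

Pr(actual fire | detector, burnt toast) ≈ 0.544

Under noisy-OR, P(detector | causes) = 1 − (1−0.03)·∏(1−qᵢ) over the active causes.
Sum P(detector|·) weighted by the priors over both values of actual fire:
  P(detector | burnt toast) = 0.56059×0.56 + 0.849722×0.44
        = 0.313930 + 0.373878 = 0.687808
The terms with actual fire present sum to 0.373878, so
  P(actual fire | detector, burnt toast) = 0.373878 / 0.687808 ≈ 0.544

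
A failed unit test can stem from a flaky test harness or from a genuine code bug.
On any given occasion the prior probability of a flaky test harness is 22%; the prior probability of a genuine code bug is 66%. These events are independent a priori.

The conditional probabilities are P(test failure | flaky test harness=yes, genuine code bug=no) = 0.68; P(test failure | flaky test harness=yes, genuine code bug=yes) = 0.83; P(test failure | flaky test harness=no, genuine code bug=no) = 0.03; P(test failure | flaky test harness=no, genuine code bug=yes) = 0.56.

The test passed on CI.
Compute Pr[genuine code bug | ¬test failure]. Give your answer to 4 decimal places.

Pr[genuine code bug | ¬test failure] ≈ 0.4718

Sum P(¬test failure|·) weighted by the priors over the 4 (flaky test harness, genuine code bug) configurations:
  P(¬test failure) = 0.97·0.78·0.34 + 0.44·0.78·0.66 + 0.32·0.22·0.34 + 0.17·0.22·0.66
        = 0.257244 + 0.226512 + 0.023936 + 0.024684 = 0.532376
The terms with genuine code bug present sum to 0.251196, so
  P(genuine code bug | ¬test failure) = 0.251196 / 0.532376 ≈ 0.4718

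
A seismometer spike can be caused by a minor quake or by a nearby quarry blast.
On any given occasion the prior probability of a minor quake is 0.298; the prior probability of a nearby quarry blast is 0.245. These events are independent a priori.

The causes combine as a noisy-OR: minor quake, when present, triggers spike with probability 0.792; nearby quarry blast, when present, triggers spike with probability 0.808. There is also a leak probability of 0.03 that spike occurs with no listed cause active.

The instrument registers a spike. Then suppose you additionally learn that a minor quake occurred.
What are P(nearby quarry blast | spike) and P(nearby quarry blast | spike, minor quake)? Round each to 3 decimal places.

P(nearby quarry blast | spike) ≈ 0.518; P(nearby quarry blast | spike, minor quake) ≈ 0.281

Under noisy-OR, P(spike | causes) = 1 − (1−0.03)·∏(1−qᵢ) over the active causes.
Enumerate the 4 (minor quake, nearby quarry blast) configurations and weight by the priors:
  P(spike) = 0.03×0.702×0.755 + 0.81376×0.702×0.245 + 0.79824×0.298×0.755 + 0.961262×0.298×0.245
        = 0.015900 + 0.139959 + 0.179596 + 0.070182 = 0.405637
Keeping only the nearby quarry blast-present terms gives 0.210141, so
  P(nearby quarry blast | spike) = 0.210141 / 0.405637 ≈ 0.518

With the extra evidence:
Enumerate both values of nearby quarry blast and weight by the priors:
  P(spike | minor quake) = 0.79824·0.755 + 0.961262·0.245
        = 0.602671 + 0.235509 = 0.838180
The terms with nearby quarry blast present sum to 0.235509, so
  P(nearby quarry blast | spike, minor quake) = 0.235509 / 0.838180 ≈ 0.281
The drop from 0.518 to 0.281 is the explaining-away (discounting) effect.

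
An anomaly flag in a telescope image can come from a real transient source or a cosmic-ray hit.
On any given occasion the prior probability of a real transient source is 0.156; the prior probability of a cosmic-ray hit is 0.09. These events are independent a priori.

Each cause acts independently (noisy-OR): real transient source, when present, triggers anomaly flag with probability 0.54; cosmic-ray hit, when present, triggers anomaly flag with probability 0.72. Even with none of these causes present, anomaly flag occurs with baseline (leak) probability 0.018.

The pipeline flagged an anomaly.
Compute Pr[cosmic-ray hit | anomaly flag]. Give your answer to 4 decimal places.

Pr[cosmic-ray hit | anomaly flag] ≈ 0.4235

Under noisy-OR, P(anomaly flag | causes) = 1 − (1−0.018)·∏(1−qᵢ) over the active causes.
P(anomaly flag) = 0.018×0.844×0.91 + 0.72504×0.844×0.09 + 0.54828×0.156×0.91 + 0.873518×0.156×0.09 = 0.013825 + 0.055074 + 0.077834 + 0.012264 = 0.158997
The cosmic-ray hit-present share is 0.055074 + 0.012264 = 0.067338.
Hence the posterior is 0.067338/0.158997 ≈ 0.4235.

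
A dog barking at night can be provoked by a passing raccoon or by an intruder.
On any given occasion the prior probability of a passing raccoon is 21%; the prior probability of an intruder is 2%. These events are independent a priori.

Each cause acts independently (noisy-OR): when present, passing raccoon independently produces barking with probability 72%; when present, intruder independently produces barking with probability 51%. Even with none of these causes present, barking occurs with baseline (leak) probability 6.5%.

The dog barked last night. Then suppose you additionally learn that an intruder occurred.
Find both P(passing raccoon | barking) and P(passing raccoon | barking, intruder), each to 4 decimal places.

Under noisy-OR, P(barking | causes) = 1 − (1−0.065)·∏(1−qᵢ) over the active causes.
P(barking) = 0.065·0.79·0.98 + 0.54185·0.79·0.02 + 0.7382·0.21·0.98 + 0.871718·0.21·0.02 = 0.050323 + 0.008561 + 0.151922 + 0.003661 = 0.214467
Restricting to configurations with passing raccoon present: 0.151922 + 0.003661 = 0.155583.
P(passing raccoon | barking) = 0.155583 / 0.214467 ≈ 0.7254

With the extra evidence:
Enumerate both values of passing raccoon and weight by the priors:
  P(barking | intruder) = 0.54185·0.79 + 0.871718·0.21
        = 0.428062 + 0.183061 = 0.611123
The terms with passing raccoon present sum to 0.183061, so
  P(passing raccoon | barking, intruder) = 0.183061 / 0.611123 ≈ 0.2995
The drop from 0.7254 to 0.2995 is the explaining-away (discounting) effect.

P(passing raccoon | barking) ≈ 0.7254; P(passing raccoon | barking, intruder) ≈ 0.2995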